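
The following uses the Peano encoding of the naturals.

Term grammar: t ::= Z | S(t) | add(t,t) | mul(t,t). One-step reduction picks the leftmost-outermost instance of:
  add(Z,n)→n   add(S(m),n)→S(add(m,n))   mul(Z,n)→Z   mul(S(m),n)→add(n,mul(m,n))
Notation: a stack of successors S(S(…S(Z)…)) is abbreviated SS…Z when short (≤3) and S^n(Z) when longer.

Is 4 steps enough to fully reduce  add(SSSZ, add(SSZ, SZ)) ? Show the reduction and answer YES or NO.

Answer: NO — after 4 steps the term is S(S(S(add(SSZ, SZ)))), not yet normal

Working:
  start: add(SSSZ, add(SSZ, SZ))
  →1  S(add(SSZ, add(SSZ, SZ)))
  →2  S(S(add(SZ, add(SSZ, SZ))))
  →3  S(S(S(add(Z, add(SSZ, SZ)))))
  →4  S(S(S(add(SSZ, SZ))))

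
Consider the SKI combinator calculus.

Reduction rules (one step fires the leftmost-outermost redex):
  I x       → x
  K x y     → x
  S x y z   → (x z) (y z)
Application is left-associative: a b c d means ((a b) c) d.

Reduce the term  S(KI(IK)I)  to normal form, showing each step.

Answer: normal form = SI  (in 2 steps)

Derivation:
  start: S(KI(IK)I)
  →1  S(II)
  →2  SI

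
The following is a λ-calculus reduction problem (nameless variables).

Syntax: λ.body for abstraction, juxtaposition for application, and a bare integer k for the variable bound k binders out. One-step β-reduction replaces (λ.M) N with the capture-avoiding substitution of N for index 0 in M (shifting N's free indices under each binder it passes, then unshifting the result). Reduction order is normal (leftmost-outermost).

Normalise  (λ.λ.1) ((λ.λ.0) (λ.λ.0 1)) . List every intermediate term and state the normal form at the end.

  start: (λ.λ.1) ((λ.λ.0) (λ.λ.0 1))
  step 1: λ.(λ.λ.0) (λ.λ.0 1)
  step 2: λ.λ.0

Answer: normal form = λ.λ.0  (in 2 steps)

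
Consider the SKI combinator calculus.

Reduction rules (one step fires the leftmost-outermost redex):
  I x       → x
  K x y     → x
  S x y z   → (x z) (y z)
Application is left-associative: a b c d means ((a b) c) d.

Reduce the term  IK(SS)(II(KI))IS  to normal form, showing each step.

  start: IK(SS)(II(KI))IS
  step 1: K(SS)(II(KI))IS
  step 2: SSIS
  step 3: SS(IS)
  step 4: SSS

Answer: normal form = SSS  (in 4 steps)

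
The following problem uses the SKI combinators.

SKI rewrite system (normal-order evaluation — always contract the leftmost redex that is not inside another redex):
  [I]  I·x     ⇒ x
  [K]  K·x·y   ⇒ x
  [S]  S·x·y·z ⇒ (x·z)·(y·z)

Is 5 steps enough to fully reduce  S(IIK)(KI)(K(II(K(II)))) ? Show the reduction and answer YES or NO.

Answer: NO — after 5 steps the term is K(I(K(II))), not yet normal

Derivation:
  start: S(IIK)(KI)(K(II(K(II))))
  [1] IIK(K(II(K(II))))(KI(K(II(K(II)))))
  [2] IK(K(II(K(II))))(KI(K(II(K(II)))))
  [3] K(K(II(K(II))))(KI(K(II(K(II)))))
  [4] K(II(K(II)))
  [5] K(I(K(II)))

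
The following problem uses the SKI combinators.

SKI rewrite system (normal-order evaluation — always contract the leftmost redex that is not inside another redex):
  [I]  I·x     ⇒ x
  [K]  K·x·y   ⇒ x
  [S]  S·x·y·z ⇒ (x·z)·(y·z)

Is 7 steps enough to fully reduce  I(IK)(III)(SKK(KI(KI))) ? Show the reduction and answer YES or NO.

  start: I(IK)(III)(SKK(KI(KI)))
  →1  IK(III)(SKK(KI(KI)))
  →2  K(III)(SKK(KI(KI)))
  →3  III
  →4  II
  →5  I

Answer: YES — reaches normal form I in 5 ≤ 7 steps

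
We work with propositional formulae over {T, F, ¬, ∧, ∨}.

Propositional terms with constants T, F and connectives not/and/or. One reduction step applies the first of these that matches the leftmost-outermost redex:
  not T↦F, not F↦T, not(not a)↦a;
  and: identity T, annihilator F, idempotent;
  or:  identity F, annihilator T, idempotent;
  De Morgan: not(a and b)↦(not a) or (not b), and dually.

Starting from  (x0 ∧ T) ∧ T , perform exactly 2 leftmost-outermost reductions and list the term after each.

Answer: after 2 steps: x0

Derivation:
  start: (x0 ∧ T) ∧ T
  step 1: x0 ∧ T
  step 2: x0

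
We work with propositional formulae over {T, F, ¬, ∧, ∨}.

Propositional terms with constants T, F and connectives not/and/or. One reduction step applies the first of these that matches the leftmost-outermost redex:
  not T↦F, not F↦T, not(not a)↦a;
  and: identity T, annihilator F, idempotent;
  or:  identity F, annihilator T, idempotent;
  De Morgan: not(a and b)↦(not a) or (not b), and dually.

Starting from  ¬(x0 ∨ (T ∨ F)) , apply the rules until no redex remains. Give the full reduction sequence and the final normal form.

  start: ¬(x0 ∨ (T ∨ F))
  [1] ¬x0 ∧ ¬(T ∨ F)
  [2] ¬x0 ∧ (¬T ∧ ¬F)
  [3] ¬x0 ∧ (F ∧ ¬F)
  [4] ¬x0 ∧ F
  [5] F

Answer: normal form = F  (in 5 steps)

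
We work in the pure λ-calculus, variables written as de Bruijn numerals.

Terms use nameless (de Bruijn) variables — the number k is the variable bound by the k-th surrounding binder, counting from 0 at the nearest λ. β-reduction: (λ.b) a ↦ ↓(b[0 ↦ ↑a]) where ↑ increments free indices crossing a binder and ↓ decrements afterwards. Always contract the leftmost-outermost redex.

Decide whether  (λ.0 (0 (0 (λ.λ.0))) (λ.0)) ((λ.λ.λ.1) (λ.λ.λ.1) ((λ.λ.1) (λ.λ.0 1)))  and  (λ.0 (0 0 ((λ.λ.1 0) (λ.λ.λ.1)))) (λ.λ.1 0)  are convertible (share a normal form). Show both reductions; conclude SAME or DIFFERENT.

Term A:
  start: (λ.0 (0 (0 (λ.λ.0))) (λ.0)) ((λ.λ.λ.1) (λ.λ.λ.1) ((λ.λ.1) (λ.λ.0 1)))
  →1  (λ.λ.λ.1) (λ.λ.λ.1) ((λ.λ.1) (λ.λ.0 1)) ((λ.λ.λ.1) (λ.λ.λ.1) ((λ.λ.1) (λ.λ.0 1)) ((λ.λ.λ.1) (λ.λ.λ.1) ((λ.λ.1) (λ.λ.0 1)) (λ.λ.0))) (λ.0)
  →2  (λ.λ.1) ((λ.λ.1) (λ.λ.0 1)) ((λ.λ.λ.1) (λ.λ.λ.1) ((λ.λ.1) (λ.λ.0 1)) ((λ.λ.λ.1) (λ.λ.λ.1) ((λ.λ.1) (λ.λ.0 1)) (λ.λ.0))) (λ.0)
  →3  (λ.(λ.λ.1) (λ.λ.0 1)) ((λ.λ.λ.1) (λ.λ.λ.1) ((λ.λ.1) (λ.λ.0 1)) ((λ.λ.λ.1) (λ.λ.λ.1) ((λ.λ.1) (λ.λ.0 1)) (λ.λ.0))) (λ.0)
  →4  (λ.λ.1) (λ.λ.0 1) (λ.0)
  →5  (λ.λ.λ.0 1) (λ.0)
  →6  λ.λ.0 1

Term B:
  start: (λ.0 (0 0 ((λ.λ.1 0) (λ.λ.λ.1)))) (λ.λ.1 0)
  →1  (λ.λ.1 0) ((λ.λ.1 0) (λ.λ.1 0) ((λ.λ.1 0) (λ.λ.λ.1)))
  →2  λ.(λ.λ.1 0) (λ.λ.1 0) ((λ.λ.1 0) (λ.λ.λ.1)) 0
  →3  λ.(λ.(λ.λ.1 0) 0) ((λ.λ.1 0) (λ.λ.λ.1)) 0
  →4  λ.(λ.λ.1 0) ((λ.λ.1 0) (λ.λ.λ.1)) 0
  →5  λ.(λ.(λ.λ.1 0) (λ.λ.λ.1) 0) 0
  →6  λ.(λ.λ.1 0) (λ.λ.λ.1) 0
  →7  λ.(λ.(λ.λ.λ.1) 0) 0
  →8  λ.(λ.λ.λ.1) 0
  →9  λ.λ.λ.1

Answer: DIFFERENT — A ⇓ λ.λ.0 1, B ⇓ λ.λ.λ.1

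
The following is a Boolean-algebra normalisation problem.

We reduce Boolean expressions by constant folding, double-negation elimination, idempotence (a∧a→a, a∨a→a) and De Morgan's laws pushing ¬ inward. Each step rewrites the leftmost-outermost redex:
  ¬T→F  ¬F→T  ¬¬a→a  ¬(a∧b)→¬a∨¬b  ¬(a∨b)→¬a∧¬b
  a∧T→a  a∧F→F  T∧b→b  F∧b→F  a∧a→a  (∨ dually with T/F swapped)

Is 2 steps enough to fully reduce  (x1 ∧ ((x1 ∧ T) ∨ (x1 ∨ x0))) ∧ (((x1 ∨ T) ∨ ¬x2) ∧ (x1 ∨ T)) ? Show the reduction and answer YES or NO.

  start: (x1 ∧ ((x1 ∧ T) ∨ (x1 ∨ x0))) ∧ (((x1 ∨ T) ∨ ¬x2) ∧ (x1 ∨ T))
  →1  (x1 ∧ (x1 ∨ (x1 ∨ x0))) ∧ (((x1 ∨ T) ∨ ¬x2) ∧ (x1 ∨ T))
  →2  (x1 ∧ (x1 ∨ (x1 ∨ x0))) ∧ ((T ∨ ¬x2) ∧ (x1 ∨ T))

Answer: NO — after 2 steps the term is (x1 ∧ (x1 ∨ (x1 ∨ x0))) ∧ ((T ∨ ¬x2) ∧ (x1 ∨ T)), not yet normal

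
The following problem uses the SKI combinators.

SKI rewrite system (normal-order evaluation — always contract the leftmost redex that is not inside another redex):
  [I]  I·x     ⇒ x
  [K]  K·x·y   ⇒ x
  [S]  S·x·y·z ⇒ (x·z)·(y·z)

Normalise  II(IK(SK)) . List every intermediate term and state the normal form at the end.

  start: II(IK(SK))
  →1  I(IK(SK))
  →2  IK(SK)
  →3  K(SK)

Answer: normal form = K(SK)  (in 3 steps)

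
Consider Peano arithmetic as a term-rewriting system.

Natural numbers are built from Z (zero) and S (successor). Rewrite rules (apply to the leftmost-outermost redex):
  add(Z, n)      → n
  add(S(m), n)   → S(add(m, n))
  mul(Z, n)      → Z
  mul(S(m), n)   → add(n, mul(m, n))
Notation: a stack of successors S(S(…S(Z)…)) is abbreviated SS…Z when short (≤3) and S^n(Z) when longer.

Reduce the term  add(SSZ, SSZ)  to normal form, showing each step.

  start: add(SSZ, SSZ)
  [1] S(add(SZ, SSZ))
  [2] S(S(add(Z, SSZ)))
  [3] S^4(Z)

Answer: normal form = S^4(Z)  (in 3 steps)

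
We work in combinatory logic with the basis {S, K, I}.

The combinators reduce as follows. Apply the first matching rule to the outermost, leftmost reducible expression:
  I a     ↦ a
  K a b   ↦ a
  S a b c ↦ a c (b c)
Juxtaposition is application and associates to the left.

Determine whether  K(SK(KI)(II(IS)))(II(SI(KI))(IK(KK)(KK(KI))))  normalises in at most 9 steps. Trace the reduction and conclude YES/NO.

  start: K(SK(KI)(II(IS)))(II(SI(KI))(IK(KK)(KK(KI))))
  [1] SK(KI)(II(IS))
  [2] K(II(IS))(KI(II(IS)))
  [3] II(IS)
  [4] I(IS)
  [5] IS
  [6] S

Answer: YES — reaches normal form S in 6 ≤ 9 steps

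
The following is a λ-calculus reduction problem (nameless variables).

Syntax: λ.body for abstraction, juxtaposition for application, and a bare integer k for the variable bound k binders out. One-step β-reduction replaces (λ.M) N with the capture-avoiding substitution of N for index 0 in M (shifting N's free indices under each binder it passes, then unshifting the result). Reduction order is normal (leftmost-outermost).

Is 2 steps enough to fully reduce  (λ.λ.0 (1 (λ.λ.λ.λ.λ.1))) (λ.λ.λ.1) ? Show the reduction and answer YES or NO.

  start: (λ.λ.0 (1 (λ.λ.λ.λ.λ.1))) (λ.λ.λ.1)
  [1] λ.0 ((λ.λ.λ.1) (λ.λ.λ.λ.λ.1))
  [2] λ.0 (λ.λ.1)

Answer: YES — reaches normal form λ.0 (λ.λ.1) in 2 ≤ 2 steps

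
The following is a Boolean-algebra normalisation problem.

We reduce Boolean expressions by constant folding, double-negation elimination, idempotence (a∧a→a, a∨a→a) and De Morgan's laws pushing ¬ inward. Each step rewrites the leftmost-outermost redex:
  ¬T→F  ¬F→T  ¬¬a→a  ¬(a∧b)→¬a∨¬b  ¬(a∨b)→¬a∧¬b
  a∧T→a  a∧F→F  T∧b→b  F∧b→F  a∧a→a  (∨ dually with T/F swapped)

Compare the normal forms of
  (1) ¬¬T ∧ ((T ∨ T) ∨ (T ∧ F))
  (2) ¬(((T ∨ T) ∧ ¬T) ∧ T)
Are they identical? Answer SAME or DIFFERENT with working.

Answer: SAME — A ⇓ T, B ⇓ T

Reduction:
Term A:
  start: ¬¬T ∧ ((T ∨ T) ∨ (T ∧ F))
  [1] T ∧ ((T ∨ T) ∨ (T ∧ F))
  [2] (T ∨ T) ∨ (T ∧ F)
  [3] T ∨ (T ∧ F)
  [4] T

Term B:
  start: ¬(((T ∨ T) ∧ ¬T) ∧ T)
  [1] ¬((T ∨ T) ∧ ¬T) ∨ ¬T
  [2] (¬(T ∨ T) ∨ ¬¬T) ∨ ¬T
  [3] ((¬T ∧ ¬T) ∨ ¬¬T) ∨ ¬T
  [4] (¬T ∨ ¬¬T) ∨ ¬T
  [5] (F ∨ ¬¬T) ∨ ¬T
  [6] ¬¬T ∨ ¬T
  [7] T ∨ ¬T
  [8] T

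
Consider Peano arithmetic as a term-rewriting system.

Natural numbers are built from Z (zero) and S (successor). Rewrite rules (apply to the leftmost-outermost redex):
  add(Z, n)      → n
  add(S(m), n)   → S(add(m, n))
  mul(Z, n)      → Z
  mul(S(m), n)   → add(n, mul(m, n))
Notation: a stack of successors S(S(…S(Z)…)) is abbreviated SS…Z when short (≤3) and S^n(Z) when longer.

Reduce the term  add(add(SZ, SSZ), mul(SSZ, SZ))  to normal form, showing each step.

Answer: normal form = S^5(Z)  (in 13 steps)

Reduction:
  start: add(add(SZ, SSZ), mul(SSZ, SZ))
  [1] add(S(add(Z, SSZ)), mul(SSZ, SZ))
  [2] S(add(add(Z, SSZ), mul(SSZ, SZ)))
  [3] S(add(SSZ, mul(SSZ, SZ)))
  [4] S(S(add(SZ, mul(SSZ, SZ))))
  [5] S(S(S(add(Z, mul(SSZ, SZ)))))
  [6] S(S(S(mul(SSZ, SZ))))
  [7] S(S(S(add(SZ, mul(SZ, SZ)))))
  [8] S(S(S(S(add(Z, mul(SZ, SZ))))))
  [9] S(S(S(S(mul(SZ, SZ)))))
  [10] S(S(S(S(add(SZ, mul(Z, SZ))))))
  [11] S(S(S(S(S(add(Z, mul(Z, SZ)))))))
  [12] S(S(S(S(S(mul(Z, SZ))))))
  [13] S^5(Z)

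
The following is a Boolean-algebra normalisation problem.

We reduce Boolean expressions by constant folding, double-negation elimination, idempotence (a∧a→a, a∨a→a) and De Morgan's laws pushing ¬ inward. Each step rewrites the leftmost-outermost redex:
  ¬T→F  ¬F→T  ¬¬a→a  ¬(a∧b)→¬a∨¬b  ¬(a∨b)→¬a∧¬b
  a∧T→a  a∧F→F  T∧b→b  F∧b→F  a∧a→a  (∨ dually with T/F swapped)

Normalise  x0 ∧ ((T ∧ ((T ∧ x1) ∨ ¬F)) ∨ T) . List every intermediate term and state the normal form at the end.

  start: x0 ∧ ((T ∧ ((T ∧ x1) ∨ ¬F)) ∨ T)
  [1] x0 ∧ T
  [2] x0

Answer: normal form = x0  (in 2 steps)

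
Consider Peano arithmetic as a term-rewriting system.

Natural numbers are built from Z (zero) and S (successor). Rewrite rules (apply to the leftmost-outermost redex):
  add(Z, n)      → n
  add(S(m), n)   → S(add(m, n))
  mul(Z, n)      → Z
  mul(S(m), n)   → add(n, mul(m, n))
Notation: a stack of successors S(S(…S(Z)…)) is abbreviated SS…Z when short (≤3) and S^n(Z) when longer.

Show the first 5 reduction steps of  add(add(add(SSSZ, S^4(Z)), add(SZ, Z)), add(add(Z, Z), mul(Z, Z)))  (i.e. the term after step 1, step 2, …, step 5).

Answer: after 5 steps: S(add(S(add(add(SZ, S^4(Z)), add(SZ, Z))), add(add(Z, Z), mul(Z, Z))))

Derivation:
  start: add(add(add(SSSZ, S^4(Z)), add(SZ, Z)), add(add(Z, Z), mul(Z, Z)))
  [1] add(add(S(add(SSZ, S^4(Z))), add(SZ, Z)), add(add(Z, Z), mul(Z, Z)))
  [2] add(S(add(add(SSZ, S^4(Z)), add(SZ, Z))), add(add(Z, Z), mul(Z, Z)))
  [3] S(add(add(add(SSZ, S^4(Z)), add(SZ, Z)), add(add(Z, Z), mul(Z, Z))))
  [4] S(add(add(S(add(SZ, S^4(Z))), add(SZ, Z)), add(add(Z, Z), mul(Z, Z))))
  [5] S(add(S(add(add(SZ, S^4(Z)), add(SZ, Z))), add(add(Z, Z), mul(Z, Z))))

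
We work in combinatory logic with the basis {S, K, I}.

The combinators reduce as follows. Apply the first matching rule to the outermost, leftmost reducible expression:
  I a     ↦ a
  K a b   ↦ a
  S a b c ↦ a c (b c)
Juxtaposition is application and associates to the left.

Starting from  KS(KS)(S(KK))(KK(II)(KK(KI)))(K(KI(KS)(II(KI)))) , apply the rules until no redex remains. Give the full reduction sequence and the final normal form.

Answer: normal form = K(KI)  (in 9 steps)

Reduction:
  start: KS(KS)(S(KK))(KK(II)(KK(KI)))(K(KI(KS)(II(KI))))
  [1] S(S(KK))(KK(II)(KK(KI)))(K(KI(KS)(II(KI))))
  [2] S(KK)(K(KI(KS)(II(KI))))(KK(II)(KK(KI))(K(KI(KS)(II(KI)))))
  [3] KK(KK(II)(KK(KI))(K(KI(KS)(II(KI)))))(K(KI(KS)(II(KI)))(KK(II)(KK(KI))(K(KI(KS)(II(KI))))))
  [4] K(K(KI(KS)(II(KI)))(KK(II)(KK(KI))(K(KI(KS)(II(KI))))))
  [5] K(KI(KS)(II(KI)))
  [6] K(I(II(KI)))
  [7] K(II(KI))
  [8] K(I(KI))
  [9] K(KI)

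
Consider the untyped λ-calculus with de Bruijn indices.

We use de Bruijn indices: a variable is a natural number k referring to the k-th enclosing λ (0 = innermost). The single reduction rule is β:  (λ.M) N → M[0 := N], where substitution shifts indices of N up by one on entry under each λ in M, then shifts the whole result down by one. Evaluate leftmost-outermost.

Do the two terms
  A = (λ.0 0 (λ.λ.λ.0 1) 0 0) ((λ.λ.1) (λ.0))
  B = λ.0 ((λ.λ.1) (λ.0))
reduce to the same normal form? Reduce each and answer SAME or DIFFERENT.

Term A:
  start: (λ.0 0 (λ.λ.λ.0 1) 0 0) ((λ.λ.1) (λ.0))
  step 1: (λ.λ.1) (λ.0) ((λ.λ.1) (λ.0)) (λ.λ.λ.0 1) ((λ.λ.1) (λ.0)) ((λ.λ.1) (λ.0))
  step 2: (λ.λ.0) ((λ.λ.1) (λ.0)) (λ.λ.λ.0 1) ((λ.λ.1) (λ.0)) ((λ.λ.1) (λ.0))
  step 3: (λ.0) (λ.λ.λ.0 1) ((λ.λ.1) (λ.0)) ((λ.λ.1) (λ.0))
  step 4: (λ.λ.λ.0 1) ((λ.λ.1) (λ.0)) ((λ.λ.1) (λ.0))
  step 5: (λ.λ.0 1) ((λ.λ.1) (λ.0))
  step 6: λ.0 ((λ.λ.1) (λ.0))
  step 7: λ.0 (λ.λ.0)

Term B:
  start: λ.0 ((λ.λ.1) (λ.0))
  step 1: λ.0 (λ.λ.0)

Answer: SAME — A ⇓ λ.0 (λ.λ.0), B ⇓ λ.0 (λ.λ.0)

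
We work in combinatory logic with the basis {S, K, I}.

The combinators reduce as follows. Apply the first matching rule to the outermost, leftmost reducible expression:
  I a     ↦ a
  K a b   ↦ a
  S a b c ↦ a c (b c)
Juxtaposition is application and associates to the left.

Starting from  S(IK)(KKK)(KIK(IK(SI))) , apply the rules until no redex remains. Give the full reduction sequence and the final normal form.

Answer: normal form = K(SI)  (in 6 steps)

Derivation:
  start: S(IK)(KKK)(KIK(IK(SI)))
  step 1: IK(KIK(IK(SI)))(KKK(KIK(IK(SI))))
  step 2: K(KIK(IK(SI)))(KKK(KIK(IK(SI))))
  step 3: KIK(IK(SI))
  step 4: I(IK(SI))
  step 5: IK(SI)
  step 6: K(SI)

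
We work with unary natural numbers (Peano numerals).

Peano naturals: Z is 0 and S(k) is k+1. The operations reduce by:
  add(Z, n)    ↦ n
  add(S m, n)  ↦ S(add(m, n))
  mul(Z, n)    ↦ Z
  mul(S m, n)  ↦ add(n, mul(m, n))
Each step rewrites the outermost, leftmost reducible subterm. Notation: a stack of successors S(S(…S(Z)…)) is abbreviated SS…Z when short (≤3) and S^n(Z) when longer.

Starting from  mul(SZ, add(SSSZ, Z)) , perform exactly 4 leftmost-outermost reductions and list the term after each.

Answer: after 4 steps: S(add(S(add(SZ, Z)), mul(Z, add(SSSZ, Z))))

Reduction:
  start: mul(SZ, add(SSSZ, Z))
  step 1: add(add(SSSZ, Z), mul(Z, add(SSSZ, Z)))
  step 2: add(S(add(SSZ, Z)), mul(Z, add(SSSZ, Z)))
  step 3: S(add(add(SSZ, Z), mul(Z, add(SSSZ, Z))))
  step 4: S(add(S(add(SZ, Z)), mul(Z, add(SSSZ, Z))))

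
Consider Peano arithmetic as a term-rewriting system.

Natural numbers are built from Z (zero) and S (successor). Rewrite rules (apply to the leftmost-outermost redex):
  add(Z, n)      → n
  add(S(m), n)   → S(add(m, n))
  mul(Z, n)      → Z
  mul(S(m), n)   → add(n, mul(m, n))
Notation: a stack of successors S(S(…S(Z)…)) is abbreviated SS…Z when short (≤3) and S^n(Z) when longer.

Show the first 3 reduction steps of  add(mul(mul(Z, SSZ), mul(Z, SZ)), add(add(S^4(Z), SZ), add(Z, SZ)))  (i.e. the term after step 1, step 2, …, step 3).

Answer: after 3 steps: add(add(S^4(Z), SZ), add(Z, SZ))

Working:
  start: add(mul(mul(Z, SSZ), mul(Z, SZ)), add(add(S^4(Z), SZ), add(Z, SZ)))
  step 1: add(mul(Z, mul(Z, SZ)), add(add(S^4(Z), SZ), add(Z, SZ)))
  step 2: add(Z, add(add(S^4(Z), SZ), add(Z, SZ)))
  step 3: add(add(S^4(Z), SZ), add(Z, SZ))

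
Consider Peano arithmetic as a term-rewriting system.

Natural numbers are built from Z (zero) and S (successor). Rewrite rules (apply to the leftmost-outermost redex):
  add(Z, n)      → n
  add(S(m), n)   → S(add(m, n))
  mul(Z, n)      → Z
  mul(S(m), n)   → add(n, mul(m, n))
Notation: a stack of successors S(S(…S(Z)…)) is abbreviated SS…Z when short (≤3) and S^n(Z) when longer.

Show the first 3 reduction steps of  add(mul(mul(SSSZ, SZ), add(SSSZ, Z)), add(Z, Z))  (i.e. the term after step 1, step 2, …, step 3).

  start: add(mul(mul(SSSZ, SZ), add(SSSZ, Z)), add(Z, Z))
  →1  add(mul(add(SZ, mul(SSZ, SZ)), add(SSSZ, Z)), add(Z, Z))
  →2  add(mul(S(add(Z, mul(SSZ, SZ))), add(SSSZ, Z)), add(Z, Z))
  →3  add(add(add(SSSZ, Z), mul(add(Z, mul(SSZ, SZ)), add(SSSZ, Z))), add(Z, Z))

Answer: after 3 steps: add(add(add(SSSZ, Z), mul(add(Z, mul(SSZ, SZ)), add(SSSZ, Z))), add(Z, Z))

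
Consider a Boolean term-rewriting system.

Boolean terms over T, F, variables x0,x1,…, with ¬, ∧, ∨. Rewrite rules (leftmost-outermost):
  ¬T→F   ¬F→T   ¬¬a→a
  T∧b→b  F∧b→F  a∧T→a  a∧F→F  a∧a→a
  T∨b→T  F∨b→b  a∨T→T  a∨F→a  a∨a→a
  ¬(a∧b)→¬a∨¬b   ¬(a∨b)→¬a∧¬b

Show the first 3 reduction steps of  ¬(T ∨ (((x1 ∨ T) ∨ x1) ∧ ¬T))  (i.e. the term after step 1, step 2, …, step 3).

Answer: after 3 steps: F

Working:
  start: ¬(T ∨ (((x1 ∨ T) ∨ x1) ∧ ¬T))
  [1] ¬T ∧ ¬(((x1 ∨ T) ∨ x1) ∧ ¬T)
  [2] F ∧ ¬(((x1 ∨ T) ∨ x1) ∧ ¬T)
  [3] F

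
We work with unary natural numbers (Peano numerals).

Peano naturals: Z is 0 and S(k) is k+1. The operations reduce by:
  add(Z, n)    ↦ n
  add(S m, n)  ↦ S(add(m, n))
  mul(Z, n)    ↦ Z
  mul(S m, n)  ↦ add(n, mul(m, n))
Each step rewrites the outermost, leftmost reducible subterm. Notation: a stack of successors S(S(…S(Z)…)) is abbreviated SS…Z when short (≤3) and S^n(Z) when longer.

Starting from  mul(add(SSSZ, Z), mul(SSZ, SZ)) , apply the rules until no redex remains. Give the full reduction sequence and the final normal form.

Answer: normal form = S^6(Z)  (in 38 steps)

Working:
  start: mul(add(SSSZ, Z), mul(SSZ, SZ))
  →1  mul(S(add(SSZ, Z)), mul(SSZ, SZ))
  →2  add(mul(SSZ, SZ), mul(add(SSZ, Z), mul(SSZ, SZ)))
  →3  add(add(SZ, mul(SZ, SZ)), mul(add(SSZ, Z), mul(SSZ, SZ)))
  →4  add(S(add(Z, mul(SZ, SZ))), mul(add(SSZ, Z), mul(SSZ, SZ)))
  →5  S(add(add(Z, mul(SZ, SZ)), mul(add(SSZ, Z), mul(SSZ, SZ))))
  →6  S(add(mul(SZ, SZ), mul(add(SSZ, Z), mul(SSZ, SZ))))
  →7  S(add(add(SZ, mul(Z, SZ)), mul(add(SSZ, Z), mul(SSZ, SZ))))
  →8  S(add(S(add(Z, mul(Z, SZ))), mul(add(SSZ, Z), mul(SSZ, SZ))))
  →9  S(S(add(add(Z, mul(Z, SZ)), mul(add(SSZ, Z), mul(SSZ, SZ)))))
  →10  S(S(add(mul(Z, SZ), mul(add(SSZ, Z), mul(SSZ, SZ)))))
  →11  S(S(add(Z, mul(add(SSZ, Z), mul(SSZ, SZ)))))
  →12  S(S(mul(add(SSZ, Z), mul(SSZ, SZ))))
  →13  S(S(mul(S(add(SZ, Z)), mul(SSZ, SZ))))
  →14  S(S(add(mul(SSZ, SZ), mul(add(SZ, Z), mul(SSZ, SZ)))))
  →15  S(S(add(add(SZ, mul(SZ, SZ)), mul(add(SZ, Z), mul(SSZ, SZ)))))
  →16  S(S(add(S(add(Z, mul(SZ, SZ))), mul(add(SZ, Z), mul(SSZ, SZ)))))
  →17  S(S(S(add(add(Z, mul(SZ, SZ)), mul(add(SZ, Z), mul(SSZ, SZ))))))
  →18  S(S(S(add(mul(SZ, SZ), mul(add(SZ, Z), mul(SSZ, SZ))))))
  →19  S(S(S(add(add(SZ, mul(Z, SZ)), mul(add(SZ, Z), mul(SSZ, SZ))))))
  →20  S(S(S(add(S(add(Z, mul(Z, SZ))), mul(add(SZ, Z), mul(SSZ, SZ))))))
  →21  S(S(S(S(add(add(Z, mul(Z, SZ)), mul(add(SZ, Z), mul(SSZ, SZ)))))))
  →22  S(S(S(S(add(mul(Z, SZ), mul(add(SZ, Z), mul(SSZ, SZ)))))))
  →23  S(S(S(S(add(Z, mul(add(SZ, Z), mul(SSZ, SZ)))))))
  →24  S(S(S(S(mul(add(SZ, Z), mul(SSZ, SZ))))))
  →25  S(S(S(S(mul(S(add(Z, Z)), mul(SSZ, SZ))))))
  →26  S(S(S(S(add(mul(SSZ, SZ), mul(add(Z, Z), mul(SSZ, SZ)))))))
  →27  S(S(S(S(add(add(SZ, mul(SZ, SZ)), mul(add(Z, Z), mul(SSZ, SZ)))))))
  →28  S(S(S(S(add(S(add(Z, mul(SZ, SZ))), mul(add(Z, Z), mul(SSZ, SZ)))))))
  →29  S(S(S(S(S(add(add(Z, mul(SZ, SZ)), mul(add(Z, Z), mul(SSZ, SZ))))))))
  →30  S(S(S(S(S(add(mul(SZ, SZ), mul(add(Z, Z), mul(SSZ, SZ))))))))
  →31  S(S(S(S(S(add(add(SZ, mul(Z, SZ)), mul(add(Z, Z), mul(SSZ, SZ))))))))
  →32  S(S(S(S(S(add(S(add(Z, mul(Z, SZ))), mul(add(Z, Z), mul(SSZ, SZ))))))))
  →33  S(S(S(S(S(S(add(add(Z, mul(Z, SZ)), mul(add(Z, Z), mul(SSZ, SZ)))))))))
  →34  S(S(S(S(S(S(add(mul(Z, SZ), mul(add(Z, Z), mul(SSZ, SZ)))))))))
  →35  S(S(S(S(S(S(add(Z, mul(add(Z, Z), mul(SSZ, SZ)))))))))
  →36  S(S(S(S(S(S(mul(add(Z, Z), mul(SSZ, SZ))))))))
  →37  S(S(S(S(S(S(mul(Z, mul(SSZ, SZ))))))))
  →38  S^6(Z)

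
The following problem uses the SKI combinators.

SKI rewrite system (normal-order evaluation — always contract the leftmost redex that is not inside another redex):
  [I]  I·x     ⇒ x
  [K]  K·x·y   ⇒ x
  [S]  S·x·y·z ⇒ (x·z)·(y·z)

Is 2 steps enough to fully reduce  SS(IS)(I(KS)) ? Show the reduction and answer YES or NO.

  start: SS(IS)(I(KS))
  [1] S(I(KS))(IS(I(KS)))
  [2] S(KS)(IS(I(KS)))

Answer: NO — after 2 steps the term is S(KS)(IS(I(KS))), not yet normal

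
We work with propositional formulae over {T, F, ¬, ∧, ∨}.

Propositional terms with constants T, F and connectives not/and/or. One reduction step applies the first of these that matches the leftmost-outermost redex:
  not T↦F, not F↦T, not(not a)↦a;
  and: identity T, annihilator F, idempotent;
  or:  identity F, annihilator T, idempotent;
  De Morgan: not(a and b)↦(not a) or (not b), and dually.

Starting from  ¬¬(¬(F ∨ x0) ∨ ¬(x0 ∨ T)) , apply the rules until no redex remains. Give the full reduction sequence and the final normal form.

  start: ¬¬(¬(F ∨ x0) ∨ ¬(x0 ∨ T))
  [1] ¬(F ∨ x0) ∨ ¬(x0 ∨ T)
  [2] (¬F ∧ ¬x0) ∨ ¬(x0 ∨ T)
  [3] (T ∧ ¬x0) ∨ ¬(x0 ∨ T)
  [4] ¬x0 ∨ ¬(x0 ∨ T)
  [5] ¬x0 ∨ (¬x0 ∧ ¬T)
  [6] ¬x0 ∨ (¬x0 ∧ F)
  [7] ¬x0 ∨ F
  [8] ¬x0

Answer: normal form = ¬x0  (in 8 steps)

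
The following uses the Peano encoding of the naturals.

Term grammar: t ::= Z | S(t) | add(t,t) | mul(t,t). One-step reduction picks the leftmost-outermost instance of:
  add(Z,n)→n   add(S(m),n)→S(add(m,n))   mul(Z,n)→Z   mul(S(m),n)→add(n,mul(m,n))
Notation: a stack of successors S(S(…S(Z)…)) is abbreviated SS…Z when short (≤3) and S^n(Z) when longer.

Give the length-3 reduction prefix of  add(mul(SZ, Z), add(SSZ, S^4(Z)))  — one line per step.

Answer: after 3 steps: add(Z, add(SSZ, S^4(Z)))

Working:
  start: add(mul(SZ, Z), add(SSZ, S^4(Z)))
  step 1: add(add(Z, mul(Z, Z)), add(SSZ, S^4(Z)))
  step 2: add(mul(Z, Z), add(SSZ, S^4(Z)))
  step 3: add(Z, add(SSZ, S^4(Z)))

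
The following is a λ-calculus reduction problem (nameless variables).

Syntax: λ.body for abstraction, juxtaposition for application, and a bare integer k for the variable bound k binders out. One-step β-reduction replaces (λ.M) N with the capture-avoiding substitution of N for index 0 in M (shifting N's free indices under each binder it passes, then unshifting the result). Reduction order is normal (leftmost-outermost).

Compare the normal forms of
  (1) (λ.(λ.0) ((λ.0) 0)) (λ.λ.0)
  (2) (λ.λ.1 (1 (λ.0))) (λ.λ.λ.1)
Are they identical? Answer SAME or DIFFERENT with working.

Answer: DIFFERENT — A ⇓ λ.λ.0, B ⇓ λ.λ.λ.1

Reduction:
Term A:
  start: (λ.(λ.0) ((λ.0) 0)) (λ.λ.0)
  [1] (λ.0) ((λ.0) (λ.λ.0))
  [2] (λ.0) (λ.λ.0)
  [3] λ.λ.0

Term B:
  start: (λ.λ.1 (1 (λ.0))) (λ.λ.λ.1)
  [1] λ.(λ.λ.λ.1) ((λ.λ.λ.1) (λ.0))
  [2] λ.λ.λ.1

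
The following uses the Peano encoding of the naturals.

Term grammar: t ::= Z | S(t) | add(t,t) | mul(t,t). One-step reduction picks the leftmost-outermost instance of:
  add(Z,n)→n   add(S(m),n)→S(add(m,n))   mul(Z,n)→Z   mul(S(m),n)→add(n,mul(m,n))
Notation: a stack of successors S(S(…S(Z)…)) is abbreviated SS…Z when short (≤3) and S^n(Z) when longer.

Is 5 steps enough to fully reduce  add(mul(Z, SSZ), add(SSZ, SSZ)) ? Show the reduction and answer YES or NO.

  start: add(mul(Z, SSZ), add(SSZ, SSZ))
  step 1: add(Z, add(SSZ, SSZ))
  step 2: add(SSZ, SSZ)
  step 3: S(add(SZ, SSZ))
  step 4: S(S(add(Z, SSZ)))
  step 5: S^4(Z)

Answer: YES — reaches normal form S^4(Z) in 5 ≤ 5 steps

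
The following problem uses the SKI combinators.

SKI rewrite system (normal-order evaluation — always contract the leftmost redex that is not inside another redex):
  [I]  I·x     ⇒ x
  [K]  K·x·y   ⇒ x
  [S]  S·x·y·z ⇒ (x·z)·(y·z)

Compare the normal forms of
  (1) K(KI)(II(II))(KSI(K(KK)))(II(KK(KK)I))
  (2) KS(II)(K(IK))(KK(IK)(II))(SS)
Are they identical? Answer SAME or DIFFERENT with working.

Term A:
  start: K(KI)(II(II))(KSI(K(KK)))(II(KK(KK)I))
  [1] KI(KSI(K(KK)))(II(KK(KK)I))
  [2] I(II(KK(KK)I))
  [3] II(KK(KK)I)
  [4] I(KK(KK)I)
  [5] KK(KK)I
  [6] KI

Term B:
  start: KS(II)(K(IK))(KK(IK)(II))(SS)
  [1] S(K(IK))(KK(IK)(II))(SS)
  [2] K(IK)(SS)(KK(IK)(II)(SS))
  [3] IK(KK(IK)(II)(SS))
  [4] K(KK(IK)(II)(SS))
  [5] K(K(II)(SS))
  [6] K(II)
  [7] KI

Answer: SAME — A ⇓ KI, B ⇓ KI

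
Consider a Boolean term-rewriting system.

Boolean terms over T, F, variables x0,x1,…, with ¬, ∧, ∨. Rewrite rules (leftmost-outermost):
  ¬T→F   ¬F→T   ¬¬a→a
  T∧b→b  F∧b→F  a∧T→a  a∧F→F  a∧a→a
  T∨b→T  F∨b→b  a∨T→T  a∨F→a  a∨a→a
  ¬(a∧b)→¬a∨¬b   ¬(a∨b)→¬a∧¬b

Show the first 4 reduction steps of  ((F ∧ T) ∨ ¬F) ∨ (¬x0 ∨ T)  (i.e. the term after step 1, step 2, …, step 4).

  start: ((F ∧ T) ∨ ¬F) ∨ (¬x0 ∨ T)
  [1] (F ∨ ¬F) ∨ (¬x0 ∨ T)
  [2] ¬F ∨ (¬x0 ∨ T)
  [3] T ∨ (¬x0 ∨ T)
  [4] T

Answer: after 4 steps: T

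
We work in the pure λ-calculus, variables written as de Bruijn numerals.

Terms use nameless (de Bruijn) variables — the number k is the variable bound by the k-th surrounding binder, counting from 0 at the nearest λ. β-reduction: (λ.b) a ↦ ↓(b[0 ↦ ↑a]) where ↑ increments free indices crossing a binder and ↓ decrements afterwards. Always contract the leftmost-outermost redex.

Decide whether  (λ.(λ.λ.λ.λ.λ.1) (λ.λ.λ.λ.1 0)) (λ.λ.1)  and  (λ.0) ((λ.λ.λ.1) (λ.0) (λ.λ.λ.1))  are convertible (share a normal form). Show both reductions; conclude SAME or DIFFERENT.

Term A:
  start: (λ.(λ.λ.λ.λ.λ.1) (λ.λ.λ.λ.1 0)) (λ.λ.1)
  [1] (λ.λ.λ.λ.λ.1) (λ.λ.λ.λ.1 0)
  [2] λ.λ.λ.λ.1

Term B:
  start: (λ.0) ((λ.λ.λ.1) (λ.0) (λ.λ.λ.1))
  [1] (λ.λ.λ.1) (λ.0) (λ.λ.λ.1)
  [2] (λ.λ.1) (λ.λ.λ.1)
  [3] λ.λ.λ.λ.1

Answer: SAME — A ⇓ λ.λ.λ.λ.1, B ⇓ λ.λ.λ.λ.1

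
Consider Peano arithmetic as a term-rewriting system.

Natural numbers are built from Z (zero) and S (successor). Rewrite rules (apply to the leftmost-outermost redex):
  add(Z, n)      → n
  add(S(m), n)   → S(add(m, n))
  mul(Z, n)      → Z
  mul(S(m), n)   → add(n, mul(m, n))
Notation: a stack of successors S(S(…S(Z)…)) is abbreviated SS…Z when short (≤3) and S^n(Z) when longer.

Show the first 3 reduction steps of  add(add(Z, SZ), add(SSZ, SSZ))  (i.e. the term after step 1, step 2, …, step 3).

Answer: after 3 steps: S(add(SSZ, SSZ))

Derivation:
  start: add(add(Z, SZ), add(SSZ, SSZ))
  step 1: add(SZ, add(SSZ, SSZ))
  step 2: S(add(Z, add(SSZ, SSZ)))
  step 3: S(add(SSZ, SSZ))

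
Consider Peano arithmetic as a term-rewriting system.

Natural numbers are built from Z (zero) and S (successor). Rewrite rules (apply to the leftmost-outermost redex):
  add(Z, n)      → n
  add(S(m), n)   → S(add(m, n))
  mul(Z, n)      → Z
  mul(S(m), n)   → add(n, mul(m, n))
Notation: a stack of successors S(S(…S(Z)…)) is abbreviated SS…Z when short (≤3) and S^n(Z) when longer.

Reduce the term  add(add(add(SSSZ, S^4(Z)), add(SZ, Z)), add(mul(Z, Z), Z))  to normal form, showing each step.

Answer: normal form = S^8(Z)  (in 25 steps)

Reduction:
  start: add(add(add(SSSZ, S^4(Z)), add(SZ, Z)), add(mul(Z, Z), Z))
  step 1: add(add(S(add(SSZ, S^4(Z))), add(SZ, Z)), add(mul(Z, Z), Z))
  step 2: add(S(add(add(SSZ, S^4(Z)), add(SZ, Z))), add(mul(Z, Z), Z))
  step 3: S(add(add(add(SSZ, S^4(Z)), add(SZ, Z)), add(mul(Z, Z), Z)))
  step 4: S(add(add(S(add(SZ, S^4(Z))), add(SZ, Z)), add(mul(Z, Z), Z)))
  step 5: S(add(S(add(add(SZ, S^4(Z)), add(SZ, Z))), add(mul(Z, Z), Z)))
  step 6: S(S(add(add(add(SZ, S^4(Z)), add(SZ, Z)), add(mul(Z, Z), Z))))
  step 7: S(S(add(add(S(add(Z, S^4(Z))), add(SZ, Z)), add(mul(Z, Z), Z))))
  step 8: S(S(add(S(add(add(Z, S^4(Z)), add(SZ, Z))), add(mul(Z, Z), Z))))
  step 9: S(S(S(add(add(add(Z, S^4(Z)), add(SZ, Z)), add(mul(Z, Z), Z)))))
  step 10: S(S(S(add(add(S^4(Z), add(SZ, Z)), add(mul(Z, Z), Z)))))
  step 11: S(S(S(add(S(add(SSSZ, add(SZ, Z))), add(mul(Z, Z), Z)))))
  step 12: S(S(S(S(add(add(SSSZ, add(SZ, Z)), add(mul(Z, Z), Z))))))
  step 13: S(S(S(S(add(S(add(SSZ, add(SZ, Z))), add(mul(Z, Z), Z))))))
  step 14: S(S(S(S(S(add(add(SSZ, add(SZ, Z)), add(mul(Z, Z), Z)))))))
  step 15: S(S(S(S(S(add(S(add(SZ, add(SZ, Z))), add(mul(Z, Z), Z)))))))
  step 16: S(S(S(S(S(S(add(add(SZ, add(SZ, Z)), add(mul(Z, Z), Z))))))))
  step 17: S(S(S(S(S(S(add(S(add(Z, add(SZ, Z))), add(mul(Z, Z), Z))))))))
  step 18: S(S(S(S(S(S(S(add(add(Z, add(SZ, Z)), add(mul(Z, Z), Z)))))))))
  step 19: S(S(S(S(S(S(S(add(add(SZ, Z), add(mul(Z, Z), Z)))))))))
  step 20: S(S(S(S(S(S(S(add(S(add(Z, Z)), add(mul(Z, Z), Z)))))))))
  step 21: S(S(S(S(S(S(S(S(add(add(Z, Z), add(mul(Z, Z), Z))))))))))
  step 22: S(S(S(S(S(S(S(S(add(Z, add(mul(Z, Z), Z))))))))))
  step 23: S(S(S(S(S(S(S(S(add(mul(Z, Z), Z)))))))))
  step 24: S(S(S(S(S(S(S(S(add(Z, Z)))))))))
  step 25: S^8(Z)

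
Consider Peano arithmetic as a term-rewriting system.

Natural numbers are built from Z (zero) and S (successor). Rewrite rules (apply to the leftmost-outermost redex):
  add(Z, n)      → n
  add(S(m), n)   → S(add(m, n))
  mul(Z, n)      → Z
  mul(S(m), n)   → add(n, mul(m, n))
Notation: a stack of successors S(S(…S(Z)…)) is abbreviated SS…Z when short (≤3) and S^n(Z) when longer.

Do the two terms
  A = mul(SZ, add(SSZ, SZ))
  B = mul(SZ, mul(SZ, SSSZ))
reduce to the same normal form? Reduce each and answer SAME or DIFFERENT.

Term A:
  start: mul(SZ, add(SSZ, SZ))
  [1] add(add(SSZ, SZ), mul(Z, add(SSZ, SZ)))
  [2] add(S(add(SZ, SZ)), mul(Z, add(SSZ, SZ)))
  [3] S(add(add(SZ, SZ), mul(Z, add(SSZ, SZ))))
  [4] S(add(S(add(Z, SZ)), mul(Z, add(SSZ, SZ))))
  [5] S(S(add(add(Z, SZ), mul(Z, add(SSZ, SZ)))))
  [6] S(S(add(SZ, mul(Z, add(SSZ, SZ)))))
  [7] S(S(S(add(Z, mul(Z, add(SSZ, SZ))))))
  [8] S(S(S(mul(Z, add(SSZ, SZ)))))
  [9] SSSZ

Term B:
  start: mul(SZ, mul(SZ, SSSZ))
  [1] add(mul(SZ, SSSZ), mul(Z, mul(SZ, SSSZ)))
  [2] add(add(SSSZ, mul(Z, SSSZ)), mul(Z, mul(SZ, SSSZ)))
  [3] add(S(add(SSZ, mul(Z, SSSZ))), mul(Z, mul(SZ, SSSZ)))
  [4] S(add(add(SSZ, mul(Z, SSSZ)), mul(Z, mul(SZ, SSSZ))))
  [5] S(add(S(add(SZ, mul(Z, SSSZ))), mul(Z, mul(SZ, SSSZ))))
  [6] S(S(add(add(SZ, mul(Z, SSSZ)), mul(Z, mul(SZ, SSSZ)))))
  [7] S(S(add(S(add(Z, mul(Z, SSSZ))), mul(Z, mul(SZ, SSSZ)))))
  [8] S(S(S(add(add(Z, mul(Z, SSSZ)), mul(Z, mul(SZ, SSSZ))))))
  [9] S(S(S(add(mul(Z, SSSZ), mul(Z, mul(SZ, SSSZ))))))
  [10] S(S(S(add(Z, mul(Z, mul(SZ, SSSZ))))))
  [11] S(S(S(mul(Z, mul(SZ, SSSZ)))))
  [12] SSSZ

Answer: SAME — A ⇓ SSSZ, B ⇓ SSSZ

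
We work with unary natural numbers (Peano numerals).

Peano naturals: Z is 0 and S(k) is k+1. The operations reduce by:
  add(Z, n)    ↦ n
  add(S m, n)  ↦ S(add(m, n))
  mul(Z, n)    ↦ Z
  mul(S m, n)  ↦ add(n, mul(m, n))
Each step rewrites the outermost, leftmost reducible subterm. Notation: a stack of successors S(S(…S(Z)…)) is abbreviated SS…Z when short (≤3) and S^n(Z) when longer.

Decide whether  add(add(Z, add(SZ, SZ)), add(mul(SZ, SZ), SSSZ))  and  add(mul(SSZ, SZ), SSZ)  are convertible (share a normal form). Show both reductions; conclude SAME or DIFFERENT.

Term A:
  start: add(add(Z, add(SZ, SZ)), add(mul(SZ, SZ), SSSZ))
  →1  add(add(SZ, SZ), add(mul(SZ, SZ), SSSZ))
  →2  add(S(add(Z, SZ)), add(mul(SZ, SZ), SSSZ))
  →3  S(add(add(Z, SZ), add(mul(SZ, SZ), SSSZ)))
  →4  S(add(SZ, add(mul(SZ, SZ), SSSZ)))
  →5  S(S(add(Z, add(mul(SZ, SZ), SSSZ))))
  →6  S(S(add(mul(SZ, SZ), SSSZ)))
  →7  S(S(add(add(SZ, mul(Z, SZ)), SSSZ)))
  →8  S(S(add(S(add(Z, mul(Z, SZ))), SSSZ)))
  →9  S(S(S(add(add(Z, mul(Z, SZ)), SSSZ))))
  →10  S(S(S(add(mul(Z, SZ), SSSZ))))
  →11  S(S(S(add(Z, SSSZ))))
  →12  S^6(Z)

Term B:
  start: add(mul(SSZ, SZ), SSZ)
  →1  add(add(SZ, mul(SZ, SZ)), SSZ)
  →2  add(S(add(Z, mul(SZ, SZ))), SSZ)
  →3  S(add(add(Z, mul(SZ, SZ)), SSZ))
  →4  S(add(mul(SZ, SZ), SSZ))
  →5  S(add(add(SZ, mul(Z, SZ)), SSZ))
  →6  S(add(S(add(Z, mul(Z, SZ))), SSZ))
  →7  S(S(add(add(Z, mul(Z, SZ)), SSZ)))
  →8  S(S(add(mul(Z, SZ), SSZ)))
  →9  S(S(add(Z, SSZ)))
  →10  S^4(Z)

Answer: DIFFERENT — A ⇓ S^6(Z), B ⇓ S^4(Z)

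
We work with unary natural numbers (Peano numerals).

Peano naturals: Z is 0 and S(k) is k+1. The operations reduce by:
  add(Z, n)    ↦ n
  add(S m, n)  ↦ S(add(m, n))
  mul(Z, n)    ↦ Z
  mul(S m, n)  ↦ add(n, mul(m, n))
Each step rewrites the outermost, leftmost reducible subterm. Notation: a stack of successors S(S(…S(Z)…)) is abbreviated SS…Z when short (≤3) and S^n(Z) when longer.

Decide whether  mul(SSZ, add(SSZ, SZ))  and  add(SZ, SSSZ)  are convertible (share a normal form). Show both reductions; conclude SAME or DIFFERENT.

Answer: DIFFERENT — A ⇓ S^6(Z), B ⇓ S^4(Z)

Working:
Term A:
  start: mul(SSZ, add(SSZ, SZ))
  →1  add(add(SSZ, SZ), mul(SZ, add(SSZ, SZ)))
  →2  add(S(add(SZ, SZ)), mul(SZ, add(SSZ, SZ)))
  →3  S(add(add(SZ, SZ), mul(SZ, add(SSZ, SZ))))
  →4  S(add(S(add(Z, SZ)), mul(SZ, add(SSZ, SZ))))
  →5  S(S(add(add(Z, SZ), mul(SZ, add(SSZ, SZ)))))
  →6  S(S(add(SZ, mul(SZ, add(SSZ, SZ)))))
  →7  S(S(S(add(Z, mul(SZ, add(SSZ, SZ))))))
  →8  S(S(S(mul(SZ, add(SSZ, SZ)))))
  →9  S(S(S(add(add(SSZ, SZ), mul(Z, add(SSZ, SZ))))))
  →10  S(S(S(add(S(add(SZ, SZ)), mul(Z, add(SSZ, SZ))))))
  →11  S(S(S(S(add(add(SZ, SZ), mul(Z, add(SSZ, SZ)))))))
  →12  S(S(S(S(add(S(add(Z, SZ)), mul(Z, add(SSZ, SZ)))))))
  →13  S(S(S(S(S(add(add(Z, SZ), mul(Z, add(SSZ, SZ))))))))
  →14  S(S(S(S(S(add(SZ, mul(Z, add(SSZ, SZ))))))))
  →15  S(S(S(S(S(S(add(Z, mul(Z, add(SSZ, SZ)))))))))
  →16  S(S(S(S(S(S(mul(Z, add(SSZ, SZ))))))))
  →17  S^6(Z)

Term B:
  start: add(SZ, SSSZ)
  →1  S(add(Z, SSSZ))
  →2  S^4(Z)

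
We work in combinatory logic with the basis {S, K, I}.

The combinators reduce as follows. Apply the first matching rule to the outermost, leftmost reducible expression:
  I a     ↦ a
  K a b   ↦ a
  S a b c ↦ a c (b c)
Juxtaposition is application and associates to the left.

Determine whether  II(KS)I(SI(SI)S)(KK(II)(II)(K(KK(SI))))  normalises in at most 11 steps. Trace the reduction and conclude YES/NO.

  start: II(KS)I(SI(SI)S)(KK(II)(II)(K(KK(SI))))
  →1  I(KS)I(SI(SI)S)(KK(II)(II)(K(KK(SI))))
  →2  KSI(SI(SI)S)(KK(II)(II)(K(KK(SI))))
  →3  S(SI(SI)S)(KK(II)(II)(K(KK(SI))))
  →4  S(IS(SIS))(KK(II)(II)(K(KK(SI))))
  →5  S(S(SIS))(KK(II)(II)(K(KK(SI))))
  →6  S(S(SIS))(K(II)(K(KK(SI))))
  →7  S(S(SIS))(II)
  →8  S(S(SIS))I

Answer: YES — reaches normal form S(S(SIS))I in 8 ≤ 11 steps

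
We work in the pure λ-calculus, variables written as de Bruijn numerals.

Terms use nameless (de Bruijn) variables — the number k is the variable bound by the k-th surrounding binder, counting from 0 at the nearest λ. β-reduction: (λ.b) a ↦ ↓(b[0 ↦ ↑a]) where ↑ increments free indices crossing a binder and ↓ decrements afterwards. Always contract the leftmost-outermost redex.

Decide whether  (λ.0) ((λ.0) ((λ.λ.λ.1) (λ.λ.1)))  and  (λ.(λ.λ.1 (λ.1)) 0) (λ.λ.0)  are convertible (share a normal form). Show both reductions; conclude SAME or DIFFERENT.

Term A:
  start: (λ.0) ((λ.0) ((λ.λ.λ.1) (λ.λ.1)))
  step 1: (λ.0) ((λ.λ.λ.1) (λ.λ.1))
  step 2: (λ.λ.λ.1) (λ.λ.1)
  step 3: λ.λ.1

Term B:
  start: (λ.(λ.λ.1 (λ.1)) 0) (λ.λ.0)
  step 1: (λ.λ.1 (λ.1)) (λ.λ.0)
  step 2: λ.(λ.λ.0) (λ.1)
  step 3: λ.λ.0

Answer: DIFFERENT — A ⇓ λ.λ.1, B ⇓ λ.λ.0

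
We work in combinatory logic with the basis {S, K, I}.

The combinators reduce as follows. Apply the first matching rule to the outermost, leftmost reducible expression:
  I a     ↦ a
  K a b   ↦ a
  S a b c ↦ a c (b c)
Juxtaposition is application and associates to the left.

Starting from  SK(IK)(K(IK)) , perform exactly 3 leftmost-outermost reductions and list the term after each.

  start: SK(IK)(K(IK))
  [1] K(K(IK))(IK(K(IK)))
  [2] K(IK)
  [3] KK

Answer: after 3 steps: KK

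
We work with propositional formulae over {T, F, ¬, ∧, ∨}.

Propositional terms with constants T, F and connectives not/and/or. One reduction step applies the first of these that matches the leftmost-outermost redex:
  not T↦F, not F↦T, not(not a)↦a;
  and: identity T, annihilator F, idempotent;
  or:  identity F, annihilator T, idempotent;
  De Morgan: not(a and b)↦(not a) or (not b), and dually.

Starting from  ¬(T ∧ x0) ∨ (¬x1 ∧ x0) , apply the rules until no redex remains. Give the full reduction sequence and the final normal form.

  start: ¬(T ∧ x0) ∨ (¬x1 ∧ x0)
  step 1: (¬T ∨ ¬x0) ∨ (¬x1 ∧ x0)
  step 2: (F ∨ ¬x0) ∨ (¬x1 ∧ x0)
  step 3: ¬x0 ∨ (¬x1 ∧ x0)

Answer: normal form = ¬x0 ∨ (¬x1 ∧ x0)  (in 3 steps)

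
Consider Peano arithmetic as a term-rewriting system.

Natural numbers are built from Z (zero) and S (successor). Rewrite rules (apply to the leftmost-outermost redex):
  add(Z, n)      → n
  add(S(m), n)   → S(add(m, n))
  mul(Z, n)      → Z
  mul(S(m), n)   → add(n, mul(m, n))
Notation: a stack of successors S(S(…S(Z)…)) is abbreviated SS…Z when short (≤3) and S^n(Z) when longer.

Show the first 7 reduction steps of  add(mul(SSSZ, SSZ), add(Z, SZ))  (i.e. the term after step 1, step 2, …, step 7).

Answer: after 7 steps: S(S(add(add(SSZ, mul(SZ, SSZ)), add(Z, SZ))))

Reduction:
  start: add(mul(SSSZ, SSZ), add(Z, SZ))
  [1] add(add(SSZ, mul(SSZ, SSZ)), add(Z, SZ))
  [2] add(S(add(SZ, mul(SSZ, SSZ))), add(Z, SZ))
  [3] S(add(add(SZ, mul(SSZ, SSZ)), add(Z, SZ)))
  [4] S(add(S(add(Z, mul(SSZ, SSZ))), add(Z, SZ)))
  [5] S(S(add(add(Z, mul(SSZ, SSZ)), add(Z, SZ))))
  [6] S(S(add(mul(SSZ, SSZ), add(Z, SZ))))
  [7] S(S(add(add(SSZ, mul(SZ, SSZ)), add(Z, SZ))))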